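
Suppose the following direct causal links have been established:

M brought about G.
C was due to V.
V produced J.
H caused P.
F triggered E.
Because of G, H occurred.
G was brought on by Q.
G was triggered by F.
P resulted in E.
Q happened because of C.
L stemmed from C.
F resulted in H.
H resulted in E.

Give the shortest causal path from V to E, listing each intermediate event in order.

V → C → Q → G → H → E

V → C
C → Q
Q → G
G → H
H → E
Length: 5 steps.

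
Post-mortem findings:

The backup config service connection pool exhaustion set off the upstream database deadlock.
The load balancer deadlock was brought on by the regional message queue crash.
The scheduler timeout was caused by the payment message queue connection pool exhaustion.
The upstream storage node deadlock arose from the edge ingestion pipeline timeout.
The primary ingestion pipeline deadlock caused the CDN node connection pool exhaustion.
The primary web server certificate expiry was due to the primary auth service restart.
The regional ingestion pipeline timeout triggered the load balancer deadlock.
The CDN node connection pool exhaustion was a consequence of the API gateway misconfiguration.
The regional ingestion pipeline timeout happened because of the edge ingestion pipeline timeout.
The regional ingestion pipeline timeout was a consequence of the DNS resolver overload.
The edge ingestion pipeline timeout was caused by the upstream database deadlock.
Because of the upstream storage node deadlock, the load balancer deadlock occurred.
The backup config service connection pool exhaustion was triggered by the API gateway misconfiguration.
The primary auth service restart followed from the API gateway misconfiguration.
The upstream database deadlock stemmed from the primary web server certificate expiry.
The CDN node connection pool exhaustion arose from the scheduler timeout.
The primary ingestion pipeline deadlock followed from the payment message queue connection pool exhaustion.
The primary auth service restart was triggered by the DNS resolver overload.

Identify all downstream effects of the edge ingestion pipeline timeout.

Direct effects: the regional ingestion pipeline timeout, the upstream storage node deadlock.
2 steps out: the load balancer deadlock.
Not reachable from it: the DNS resolver overload, the API gateway misconfiguration, the primary auth service restart, the primary web server certificate expiry, the backup config service connection pool exhaustion, the upstream database deadlock, the regional message queue crash, the payment message queue connection pool exhaustion, the primary ingestion pipeline deadlock, the scheduler timeout, the CDN node connection pool exhaustion.

the load balancer deadlock, the regional ingestion pipeline timeout, the upstream storage node deadlock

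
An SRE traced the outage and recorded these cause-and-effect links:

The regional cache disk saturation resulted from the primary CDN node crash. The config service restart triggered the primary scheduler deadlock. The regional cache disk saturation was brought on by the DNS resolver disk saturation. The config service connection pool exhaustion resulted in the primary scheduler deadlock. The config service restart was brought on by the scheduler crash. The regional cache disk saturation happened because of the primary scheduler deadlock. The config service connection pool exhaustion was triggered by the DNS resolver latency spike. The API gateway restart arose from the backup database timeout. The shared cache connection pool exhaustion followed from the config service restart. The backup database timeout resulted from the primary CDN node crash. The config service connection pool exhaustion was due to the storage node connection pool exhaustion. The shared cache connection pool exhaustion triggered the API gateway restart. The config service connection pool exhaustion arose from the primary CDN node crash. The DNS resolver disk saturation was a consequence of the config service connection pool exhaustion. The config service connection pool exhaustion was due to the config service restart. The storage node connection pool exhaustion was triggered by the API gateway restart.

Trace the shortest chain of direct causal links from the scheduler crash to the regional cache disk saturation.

the scheduler crash → the config service restart
the config service restart → the primary scheduler deadlock
the primary scheduler deadlock → the regional cache disk saturation
Length: 3 steps.

the scheduler crash → the config service restart → the primary scheduler deadlock → the regional cache disk saturation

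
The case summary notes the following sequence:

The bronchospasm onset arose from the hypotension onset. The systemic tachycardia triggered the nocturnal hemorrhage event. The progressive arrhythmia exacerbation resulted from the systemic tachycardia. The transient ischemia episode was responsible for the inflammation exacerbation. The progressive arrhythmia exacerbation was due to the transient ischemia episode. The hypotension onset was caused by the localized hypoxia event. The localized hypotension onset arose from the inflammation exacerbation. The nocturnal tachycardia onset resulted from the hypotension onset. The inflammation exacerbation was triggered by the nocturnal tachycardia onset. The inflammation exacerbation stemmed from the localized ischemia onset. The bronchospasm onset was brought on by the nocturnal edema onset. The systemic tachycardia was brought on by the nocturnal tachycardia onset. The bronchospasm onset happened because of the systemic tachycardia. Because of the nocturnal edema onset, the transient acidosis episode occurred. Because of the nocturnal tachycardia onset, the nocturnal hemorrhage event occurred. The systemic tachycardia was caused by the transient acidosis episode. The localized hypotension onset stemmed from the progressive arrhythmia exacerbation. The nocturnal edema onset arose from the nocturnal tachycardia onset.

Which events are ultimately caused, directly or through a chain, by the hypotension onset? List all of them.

Direct effects: the nocturnal tachycardia onset, the bronchospasm onset.
2 steps out: the nocturnal edema onset, the inflammation exacerbation, the systemic tachycardia, the nocturnal hemorrhage event.
3 steps out: the transient acidosis episode, the progressive arrhythmia exacerbation, the localized hypotension onset.
Not reachable from it: the transient ischemia episode, the localized hypoxia event, the localized ischemia onset.

the bronchospasm onset, the inflammation exacerbation, the localized hypotension onset, the nocturnal edema onset, the nocturnal hemorrhage event, the nocturnal tachycardia onset, the progressive arrhythmia exacerbation, the systemic tachycardia, the transient acidosis episode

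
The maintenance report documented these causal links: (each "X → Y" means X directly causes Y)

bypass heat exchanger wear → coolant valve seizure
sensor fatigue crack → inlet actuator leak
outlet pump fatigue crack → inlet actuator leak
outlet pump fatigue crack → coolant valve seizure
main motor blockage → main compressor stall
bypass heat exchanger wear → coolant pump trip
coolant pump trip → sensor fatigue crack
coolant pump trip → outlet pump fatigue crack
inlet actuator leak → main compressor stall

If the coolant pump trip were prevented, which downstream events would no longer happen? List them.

Downstream of the coolant pump trip: the sensor fatigue crack, the outlet pump fatigue crack, the coolant valve seizure, the inlet actuator leak, the main compressor stall.
Of those, still caused via another path: the coolant valve seizure, the main compressor stall.
The remainder have no surviving cause.

the inlet actuator leak, the outlet pump fatigue crack, the sensor fatigue crack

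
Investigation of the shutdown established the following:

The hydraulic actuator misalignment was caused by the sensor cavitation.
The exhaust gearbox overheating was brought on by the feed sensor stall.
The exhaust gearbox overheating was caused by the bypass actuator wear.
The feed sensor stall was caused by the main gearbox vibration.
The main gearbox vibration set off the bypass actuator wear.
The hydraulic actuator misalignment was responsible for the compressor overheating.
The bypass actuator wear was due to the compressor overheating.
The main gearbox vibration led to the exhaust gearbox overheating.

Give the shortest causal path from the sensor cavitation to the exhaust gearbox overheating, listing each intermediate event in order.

the sensor cavitation → the hydraulic actuator misalignment
the hydraulic actuator misalignment → the compressor overheating
the compressor overheating → the bypass actuator wear
the bypass actuator wear → the exhaust gearbox overheating
Length: 4 steps.

the sensor cavitation → the hydraulic actuator misalignment → the compressor overheating → the bypass actuator wear → the exhaust gearbox overheating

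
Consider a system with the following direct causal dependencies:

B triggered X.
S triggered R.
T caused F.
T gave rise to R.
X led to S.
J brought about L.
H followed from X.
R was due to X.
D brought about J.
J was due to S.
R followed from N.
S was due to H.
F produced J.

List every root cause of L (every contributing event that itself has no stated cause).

B, D, T

Tracing upstream from L: L ← J ← F ← T.
A separate upstream branch: L ← J ← S ← X ← B.
A separate upstream branch: L ← J ← D.
Each of those chain origins has no stated cause.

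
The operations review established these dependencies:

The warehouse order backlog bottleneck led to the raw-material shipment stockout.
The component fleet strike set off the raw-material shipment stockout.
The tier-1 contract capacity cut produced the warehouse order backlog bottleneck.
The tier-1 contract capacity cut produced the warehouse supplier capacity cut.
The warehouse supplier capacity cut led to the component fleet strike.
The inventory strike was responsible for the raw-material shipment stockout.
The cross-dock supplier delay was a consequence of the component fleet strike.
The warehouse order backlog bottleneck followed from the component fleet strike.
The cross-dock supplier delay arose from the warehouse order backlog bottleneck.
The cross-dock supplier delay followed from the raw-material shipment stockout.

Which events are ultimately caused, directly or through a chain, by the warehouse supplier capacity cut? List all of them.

the component fleet strike, the cross-dock supplier delay, the raw-material shipment stockout, the warehouse order backlog bottleneck

Direct effects: the component fleet strike.
2 steps out: the warehouse order backlog bottleneck, the raw-material shipment stockout, the cross-dock supplier delay.
Not reachable from it: the tier-1 contract capacity cut, the inventory strike.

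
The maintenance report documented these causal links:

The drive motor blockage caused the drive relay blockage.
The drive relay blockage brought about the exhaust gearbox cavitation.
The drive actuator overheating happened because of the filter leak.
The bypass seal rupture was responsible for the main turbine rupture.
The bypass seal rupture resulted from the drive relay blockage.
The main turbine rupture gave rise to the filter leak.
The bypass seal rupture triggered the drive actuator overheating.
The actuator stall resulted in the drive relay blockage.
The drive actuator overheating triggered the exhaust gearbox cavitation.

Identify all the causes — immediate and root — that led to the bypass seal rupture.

Immediate cause of the bypass seal rupture: the drive relay blockage.
Further upstream: the drive motor blockage, the actuator stall.

the actuator stall, the drive motor blockage, the drive relay blockage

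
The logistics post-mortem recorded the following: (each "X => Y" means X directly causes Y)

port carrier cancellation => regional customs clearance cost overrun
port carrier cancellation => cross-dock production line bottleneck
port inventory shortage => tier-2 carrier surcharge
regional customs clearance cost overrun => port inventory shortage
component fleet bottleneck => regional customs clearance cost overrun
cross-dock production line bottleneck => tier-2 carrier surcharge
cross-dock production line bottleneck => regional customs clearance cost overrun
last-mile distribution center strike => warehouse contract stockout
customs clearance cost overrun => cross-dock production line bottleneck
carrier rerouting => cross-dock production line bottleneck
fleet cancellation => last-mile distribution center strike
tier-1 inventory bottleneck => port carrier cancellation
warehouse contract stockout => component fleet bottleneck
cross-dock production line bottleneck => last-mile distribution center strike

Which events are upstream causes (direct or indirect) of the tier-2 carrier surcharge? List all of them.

Immediate causes of the tier-2 carrier surcharge: the cross-dock production line bottleneck, the port inventory shortage.
Further upstream: the tier-1 inventory bottleneck, the customs clearance cost overrun, the carrier rerouting, the fleet cancellation, the port carrier cancellation, the last-mile distribution center strike, the warehouse contract stockout, the component fleet bottleneck, the regional customs clearance cost overrun.

the carrier rerouting, the component fleet bottleneck, the cross-dock production line bottleneck, the customs clearance cost overrun, the fleet cancellation, the last-mile distribution center strike, the port carrier cancellation, the port inventory shortage, the regional customs clearance cost overrun, the tier-1 inventory bottleneck, the warehouse contract stockout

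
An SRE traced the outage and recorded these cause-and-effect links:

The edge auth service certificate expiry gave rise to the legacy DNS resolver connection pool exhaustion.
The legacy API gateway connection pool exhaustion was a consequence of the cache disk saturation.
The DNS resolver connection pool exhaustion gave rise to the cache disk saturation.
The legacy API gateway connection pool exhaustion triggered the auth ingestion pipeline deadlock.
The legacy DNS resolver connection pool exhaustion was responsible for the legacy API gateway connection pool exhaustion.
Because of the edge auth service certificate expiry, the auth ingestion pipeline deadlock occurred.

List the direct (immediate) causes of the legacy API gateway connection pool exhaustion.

Upstream contributors include the edge auth service certificate expiry, the DNS resolver connection pool exhaustion, but only the cache disk saturation, the legacy DNS resolver connection pool exhaustion feed directly into the legacy API gateway connection pool exhaustion.

the cache disk saturation, the legacy DNS resolver connection pool exhaustion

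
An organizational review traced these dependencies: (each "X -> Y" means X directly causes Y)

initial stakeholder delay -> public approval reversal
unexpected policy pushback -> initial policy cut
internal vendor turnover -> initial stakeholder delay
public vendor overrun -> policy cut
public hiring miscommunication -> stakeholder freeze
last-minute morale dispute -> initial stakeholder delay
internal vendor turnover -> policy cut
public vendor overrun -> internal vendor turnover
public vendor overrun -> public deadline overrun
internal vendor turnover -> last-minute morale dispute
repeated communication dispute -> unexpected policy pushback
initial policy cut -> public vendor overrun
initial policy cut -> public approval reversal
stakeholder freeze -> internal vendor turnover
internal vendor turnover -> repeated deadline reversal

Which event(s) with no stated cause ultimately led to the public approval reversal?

Tracing upstream from the public approval reversal: the public approval reversal ← the initial policy cut ← the unexpected policy pushback ← the repeated communication dispute.
A separate upstream branch: the public approval reversal ← the initial stakeholder delay ← the internal vendor turnover ← the stakeholder freeze ← the public hiring miscommunication.
Each of those chain origins has no stated cause.

the public hiring miscommunication, the repeated communication dispute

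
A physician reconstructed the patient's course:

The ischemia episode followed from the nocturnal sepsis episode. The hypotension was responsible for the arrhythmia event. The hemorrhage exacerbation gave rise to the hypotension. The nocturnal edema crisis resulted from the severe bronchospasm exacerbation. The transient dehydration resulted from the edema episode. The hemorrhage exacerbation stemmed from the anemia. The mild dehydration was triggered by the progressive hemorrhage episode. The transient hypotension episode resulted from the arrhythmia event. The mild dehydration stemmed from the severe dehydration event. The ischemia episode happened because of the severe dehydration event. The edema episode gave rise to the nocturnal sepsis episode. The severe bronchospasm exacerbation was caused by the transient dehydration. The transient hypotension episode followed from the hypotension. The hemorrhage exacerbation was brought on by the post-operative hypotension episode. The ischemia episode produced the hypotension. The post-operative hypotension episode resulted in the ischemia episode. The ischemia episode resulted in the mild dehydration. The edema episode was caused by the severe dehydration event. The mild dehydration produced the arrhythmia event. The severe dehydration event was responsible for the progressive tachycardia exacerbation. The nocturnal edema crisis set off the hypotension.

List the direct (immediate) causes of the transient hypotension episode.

the arrhythmia event, the hypotension

Upstream contributors include the severe dehydration event, the anemia, the edema episode, the transient dehydration, the severe bronchospasm exacerbation, the post-operative hypotension episode, the nocturnal edema crisis, the progressive hemorrhage episode, the hemorrhage exacerbation, the nocturnal sepsis episode, the ischemia episode, the mild dehydration, but only the arrhythmia event, the hypotension feed directly into the transient hypotension episode.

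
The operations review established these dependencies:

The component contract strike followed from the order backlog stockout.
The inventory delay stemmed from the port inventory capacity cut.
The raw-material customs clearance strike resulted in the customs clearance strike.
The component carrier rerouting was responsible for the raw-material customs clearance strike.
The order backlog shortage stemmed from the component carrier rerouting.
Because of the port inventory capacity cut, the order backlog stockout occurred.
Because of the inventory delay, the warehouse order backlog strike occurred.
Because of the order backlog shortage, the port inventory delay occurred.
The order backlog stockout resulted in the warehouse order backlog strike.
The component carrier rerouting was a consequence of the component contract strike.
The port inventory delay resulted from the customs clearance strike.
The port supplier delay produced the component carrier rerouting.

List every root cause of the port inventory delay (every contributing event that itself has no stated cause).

the port inventory capacity cut, the port supplier delay

Tracing upstream from the port inventory delay: the port inventory delay ← the order backlog shortage ← the component carrier rerouting ← the component contract strike ← the order backlog stockout ← the port inventory capacity cut.
A separate upstream branch: the port inventory delay ← the order backlog shortage ← the component carrier rerouting ← the port supplier delay.
Each of those chain origins has no stated cause.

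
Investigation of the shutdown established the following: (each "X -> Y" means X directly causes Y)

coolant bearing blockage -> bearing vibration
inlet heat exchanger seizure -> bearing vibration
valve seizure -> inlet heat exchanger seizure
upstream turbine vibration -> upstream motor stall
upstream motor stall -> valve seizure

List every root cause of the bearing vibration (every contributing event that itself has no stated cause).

the coolant bearing blockage, the upstream turbine vibration

Tracing upstream from the bearing vibration: the bearing vibration ← the inlet heat exchanger seizure ← the valve seizure ← the upstream motor stall ← the upstream turbine vibration.
A separate upstream branch: the bearing vibration ← the coolant bearing blockage.
Each of those chain origins has no stated cause.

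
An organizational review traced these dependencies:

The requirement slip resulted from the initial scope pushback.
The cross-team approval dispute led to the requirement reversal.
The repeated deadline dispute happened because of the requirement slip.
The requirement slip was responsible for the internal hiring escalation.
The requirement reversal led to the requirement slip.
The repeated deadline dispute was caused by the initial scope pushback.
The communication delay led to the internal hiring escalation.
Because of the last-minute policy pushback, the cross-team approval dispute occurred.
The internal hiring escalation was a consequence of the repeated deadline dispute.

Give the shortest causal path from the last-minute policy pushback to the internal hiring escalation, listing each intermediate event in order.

the last-minute policy pushback → the cross-team approval dispute → the requirement reversal → the requirement slip → the internal hiring escalation

the last-minute policy pushback → the cross-team approval dispute
the cross-team approval dispute → the requirement reversal
the requirement reversal → the requirement slip
the requirement slip → the internal hiring escalation
Length: 4 steps.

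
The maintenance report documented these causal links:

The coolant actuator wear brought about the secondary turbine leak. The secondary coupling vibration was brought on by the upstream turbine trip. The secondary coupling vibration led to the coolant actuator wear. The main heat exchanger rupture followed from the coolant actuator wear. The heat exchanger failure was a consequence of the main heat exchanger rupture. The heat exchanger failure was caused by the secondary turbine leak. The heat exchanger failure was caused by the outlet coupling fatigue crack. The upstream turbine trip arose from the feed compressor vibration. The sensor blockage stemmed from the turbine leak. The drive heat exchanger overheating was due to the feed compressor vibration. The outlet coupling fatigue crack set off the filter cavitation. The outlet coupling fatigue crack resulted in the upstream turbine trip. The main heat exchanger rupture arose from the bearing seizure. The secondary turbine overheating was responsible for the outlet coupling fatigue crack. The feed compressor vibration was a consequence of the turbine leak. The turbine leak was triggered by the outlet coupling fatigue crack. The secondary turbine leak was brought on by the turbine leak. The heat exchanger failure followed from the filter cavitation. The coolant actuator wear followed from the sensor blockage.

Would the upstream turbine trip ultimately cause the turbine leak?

No

The upstream turbine trip leads to the secondary coupling vibration, the coolant actuator wear, the main heat exchanger rupture, the secondary turbine leak, the heat exchanger failure; the turbine leak is not among them.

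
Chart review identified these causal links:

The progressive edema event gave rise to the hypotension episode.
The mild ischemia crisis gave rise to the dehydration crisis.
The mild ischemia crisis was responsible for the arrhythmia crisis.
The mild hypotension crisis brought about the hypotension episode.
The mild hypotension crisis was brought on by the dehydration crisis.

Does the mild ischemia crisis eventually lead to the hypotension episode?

There is a causal chain: the mild ischemia crisis → the dehydration crisis → the mild hypotension crisis → the hypotension episode.

Yes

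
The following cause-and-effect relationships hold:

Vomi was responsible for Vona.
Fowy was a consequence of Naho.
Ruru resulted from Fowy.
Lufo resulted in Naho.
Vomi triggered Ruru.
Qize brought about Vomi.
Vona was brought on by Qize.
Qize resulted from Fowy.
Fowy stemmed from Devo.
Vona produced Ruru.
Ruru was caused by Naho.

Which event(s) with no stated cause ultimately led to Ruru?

Tracing upstream from Ruru: Ruru ← Naho ← Lufo.
A separate upstream branch: Ruru ← Fowy ← Devo.
Each of those chain origins has no stated cause.

Devo, Lufo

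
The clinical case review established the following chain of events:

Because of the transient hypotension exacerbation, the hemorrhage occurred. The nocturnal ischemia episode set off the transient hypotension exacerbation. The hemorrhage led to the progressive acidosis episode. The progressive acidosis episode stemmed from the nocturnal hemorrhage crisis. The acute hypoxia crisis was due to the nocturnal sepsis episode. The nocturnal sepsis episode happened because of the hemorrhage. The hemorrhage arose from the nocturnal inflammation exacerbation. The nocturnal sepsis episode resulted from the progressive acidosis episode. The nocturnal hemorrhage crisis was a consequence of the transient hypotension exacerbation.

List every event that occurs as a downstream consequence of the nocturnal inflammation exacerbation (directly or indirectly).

the acute hypoxia crisis, the hemorrhage, the nocturnal sepsis episode, the progressive acidosis episode

Direct effects: the hemorrhage.
2 steps out: the progressive acidosis episode, the nocturnal sepsis episode.
3 steps out: the acute hypoxia crisis.
Not reachable from it: the nocturnal ischemia episode, the transient hypotension exacerbation, the nocturnal hemorrhage crisis.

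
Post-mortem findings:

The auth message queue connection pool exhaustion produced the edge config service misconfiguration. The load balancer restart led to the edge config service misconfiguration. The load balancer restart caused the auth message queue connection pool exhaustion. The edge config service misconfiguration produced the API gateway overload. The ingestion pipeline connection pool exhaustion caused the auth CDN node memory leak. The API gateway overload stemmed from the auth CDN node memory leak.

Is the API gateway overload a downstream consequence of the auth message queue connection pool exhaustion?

Yes

There is a causal chain: the auth message queue connection pool exhaustion → the edge config service misconfiguration → the API gateway overload.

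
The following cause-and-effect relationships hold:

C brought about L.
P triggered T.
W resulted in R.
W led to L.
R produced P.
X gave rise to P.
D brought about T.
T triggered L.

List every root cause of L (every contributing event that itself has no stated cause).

Tracing upstream from L: L ← T ← P ← X.
A separate upstream branch: L ← W.
A separate upstream branch: L ← T ← D.
A separate upstream branch: L ← C.
Each of those chain origins has no stated cause.

C, D, W, X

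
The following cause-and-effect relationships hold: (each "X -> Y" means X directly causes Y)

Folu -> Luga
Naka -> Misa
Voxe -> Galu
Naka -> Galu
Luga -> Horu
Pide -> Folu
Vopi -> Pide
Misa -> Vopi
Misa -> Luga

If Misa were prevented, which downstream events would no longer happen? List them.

Folu, Horu, Luga, Pide, Vopi

Downstream of Misa: Vopi, Pide, Folu, Luga, Horu.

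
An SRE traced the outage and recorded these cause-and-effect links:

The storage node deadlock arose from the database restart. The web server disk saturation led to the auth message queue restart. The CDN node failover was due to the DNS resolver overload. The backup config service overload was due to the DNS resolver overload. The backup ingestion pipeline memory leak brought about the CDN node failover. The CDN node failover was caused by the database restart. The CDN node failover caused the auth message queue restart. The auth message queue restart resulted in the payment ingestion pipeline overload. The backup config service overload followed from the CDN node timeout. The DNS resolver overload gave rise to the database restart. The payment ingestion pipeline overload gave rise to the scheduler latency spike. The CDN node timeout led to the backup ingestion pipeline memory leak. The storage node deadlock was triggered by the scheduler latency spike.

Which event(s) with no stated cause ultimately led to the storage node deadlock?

the CDN node timeout, the DNS resolver overload, the web server disk saturation

Tracing upstream from the storage node deadlock: the storage node deadlock ← the database restart ← the DNS resolver overload.
A separate upstream branch: the storage node deadlock ← the scheduler latency spike ← the payment ingestion pipeline overload ← the auth message queue restart ← the CDN node failover ← the backup ingestion pipeline memory leak ← the CDN node timeout.
A separate upstream branch: the storage node deadlock ← the scheduler latency spike ← the payment ingestion pipeline overload ← the auth message queue restart ← the web server disk saturation.
Each of those chain origins has no stated cause.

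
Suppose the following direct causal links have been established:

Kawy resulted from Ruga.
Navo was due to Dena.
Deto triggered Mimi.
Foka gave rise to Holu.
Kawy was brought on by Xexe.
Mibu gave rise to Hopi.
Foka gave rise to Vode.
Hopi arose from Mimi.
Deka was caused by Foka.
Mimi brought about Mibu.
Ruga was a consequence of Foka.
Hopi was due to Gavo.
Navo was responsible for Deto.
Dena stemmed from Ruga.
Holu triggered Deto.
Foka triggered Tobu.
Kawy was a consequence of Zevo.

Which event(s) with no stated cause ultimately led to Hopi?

Tracing upstream from Hopi: Hopi ← Mimi ← Deto ← Holu ← Foka.
A separate upstream branch: Hopi ← Gavo.
Each of those chain origins has no stated cause.

Foka, Gavo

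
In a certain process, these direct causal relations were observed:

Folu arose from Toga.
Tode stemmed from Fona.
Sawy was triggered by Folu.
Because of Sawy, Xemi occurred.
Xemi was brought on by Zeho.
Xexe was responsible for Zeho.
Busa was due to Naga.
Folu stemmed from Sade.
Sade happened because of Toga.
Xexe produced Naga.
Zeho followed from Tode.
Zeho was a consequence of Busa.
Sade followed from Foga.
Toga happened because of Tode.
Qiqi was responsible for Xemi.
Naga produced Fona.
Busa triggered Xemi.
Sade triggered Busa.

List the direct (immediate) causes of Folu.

Upstream contributors include Xexe, Naga, Fona, Tode, Foga, but only Sade, Toga feed directly into Folu.

Sade, Toga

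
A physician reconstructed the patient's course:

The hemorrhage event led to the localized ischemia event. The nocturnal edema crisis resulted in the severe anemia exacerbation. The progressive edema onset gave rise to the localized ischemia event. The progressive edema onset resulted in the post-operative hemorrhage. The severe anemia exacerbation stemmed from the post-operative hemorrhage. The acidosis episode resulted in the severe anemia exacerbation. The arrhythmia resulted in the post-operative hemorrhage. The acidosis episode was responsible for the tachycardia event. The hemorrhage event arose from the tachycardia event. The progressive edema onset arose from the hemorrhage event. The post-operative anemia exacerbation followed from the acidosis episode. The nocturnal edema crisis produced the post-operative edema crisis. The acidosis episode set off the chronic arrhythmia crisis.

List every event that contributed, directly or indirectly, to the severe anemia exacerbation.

the acidosis episode, the arrhythmia, the hemorrhage event, the nocturnal edema crisis, the post-operative hemorrhage, the progressive edema onset, the tachycardia event

Immediate causes of the severe anemia exacerbation: the acidosis episode, the nocturnal edema crisis, the post-operative hemorrhage.
Further upstream: the tachycardia event, the hemorrhage event, the progressive edema onset, the arrhythmia.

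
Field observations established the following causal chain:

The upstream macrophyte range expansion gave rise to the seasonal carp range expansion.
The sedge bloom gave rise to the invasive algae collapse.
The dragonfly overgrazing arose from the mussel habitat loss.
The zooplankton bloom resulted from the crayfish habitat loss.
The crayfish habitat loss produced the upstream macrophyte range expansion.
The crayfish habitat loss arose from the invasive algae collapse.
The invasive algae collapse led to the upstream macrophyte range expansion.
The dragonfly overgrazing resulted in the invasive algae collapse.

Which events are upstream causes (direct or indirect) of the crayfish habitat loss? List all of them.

the dragonfly overgrazing, the invasive algae collapse, the mussel habitat loss, the sedge bloom

Immediate cause of the crayfish habitat loss: the invasive algae collapse.
Further upstream: the mussel habitat loss, the dragonfly overgrazing, the sedge bloom.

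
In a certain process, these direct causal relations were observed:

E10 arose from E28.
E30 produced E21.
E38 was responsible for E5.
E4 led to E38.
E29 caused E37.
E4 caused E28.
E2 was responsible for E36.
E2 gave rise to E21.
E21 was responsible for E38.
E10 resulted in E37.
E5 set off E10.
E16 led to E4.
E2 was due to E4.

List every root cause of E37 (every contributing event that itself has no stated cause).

E16, E29, E30

Tracing upstream from E37: E37 ← E10 ← E28 ← E4 ← E16.
A separate upstream branch: E37 ← E29.
A separate upstream branch: E37 ← E10 ← E5 ← E38 ← E21 ← E30.
Each of those chain origins has no stated cause.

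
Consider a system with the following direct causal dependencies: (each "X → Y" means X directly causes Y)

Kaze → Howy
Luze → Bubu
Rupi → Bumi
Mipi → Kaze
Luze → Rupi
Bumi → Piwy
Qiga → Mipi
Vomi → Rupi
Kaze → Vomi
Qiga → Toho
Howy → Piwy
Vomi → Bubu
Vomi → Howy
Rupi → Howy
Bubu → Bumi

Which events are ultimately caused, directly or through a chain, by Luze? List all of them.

Bubu, Bumi, Howy, Piwy, Rupi

Direct effects: Bubu, Rupi.
2 steps out: Bumi, Howy.
3 steps out: Piwy.
Not reachable from it: Qiga, Toho, Mipi, Kaze, Vomi.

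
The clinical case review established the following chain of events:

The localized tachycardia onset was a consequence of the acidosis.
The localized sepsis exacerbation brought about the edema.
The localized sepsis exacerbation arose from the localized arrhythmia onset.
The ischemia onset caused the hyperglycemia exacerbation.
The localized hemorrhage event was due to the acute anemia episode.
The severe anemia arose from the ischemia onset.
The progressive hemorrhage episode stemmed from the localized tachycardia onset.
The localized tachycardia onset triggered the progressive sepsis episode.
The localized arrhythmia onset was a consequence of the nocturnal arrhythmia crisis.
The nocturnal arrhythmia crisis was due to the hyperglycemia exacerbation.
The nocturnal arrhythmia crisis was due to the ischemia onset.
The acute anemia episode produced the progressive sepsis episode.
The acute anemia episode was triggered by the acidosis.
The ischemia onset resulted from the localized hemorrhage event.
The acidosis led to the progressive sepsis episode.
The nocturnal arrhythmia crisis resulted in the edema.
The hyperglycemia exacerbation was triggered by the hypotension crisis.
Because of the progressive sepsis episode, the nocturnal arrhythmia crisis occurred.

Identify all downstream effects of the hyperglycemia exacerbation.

the edema, the localized arrhythmia onset, the localized sepsis exacerbation, the nocturnal arrhythmia crisis

Direct effects: the nocturnal arrhythmia crisis.
2 steps out: the localized arrhythmia onset, the edema.
3 steps out: the localized sepsis exacerbation.
Not reachable from it: the acidosis, the acute anemia episode, the localized tachycardia onset, the localized hemorrhage event, the progressive hemorrhage episode, the ischemia onset, the severe anemia, the progressive sepsis episode, the hypotension crisis.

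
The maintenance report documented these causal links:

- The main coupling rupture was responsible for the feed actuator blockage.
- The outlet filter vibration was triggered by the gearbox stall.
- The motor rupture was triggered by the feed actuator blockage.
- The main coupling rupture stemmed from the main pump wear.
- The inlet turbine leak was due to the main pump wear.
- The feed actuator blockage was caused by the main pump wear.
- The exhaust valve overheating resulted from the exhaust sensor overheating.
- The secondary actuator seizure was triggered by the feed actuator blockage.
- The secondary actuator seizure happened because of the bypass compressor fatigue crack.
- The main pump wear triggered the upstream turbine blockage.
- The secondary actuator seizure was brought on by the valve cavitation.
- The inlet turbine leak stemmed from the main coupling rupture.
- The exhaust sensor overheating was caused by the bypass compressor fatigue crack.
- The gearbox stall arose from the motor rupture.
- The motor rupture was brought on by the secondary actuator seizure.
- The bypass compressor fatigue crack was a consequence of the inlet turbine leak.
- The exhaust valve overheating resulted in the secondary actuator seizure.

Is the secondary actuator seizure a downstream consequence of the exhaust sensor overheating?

There is a causal chain: the exhaust sensor overheating → the exhaust valve overheating → the secondary actuator seizure.

Yes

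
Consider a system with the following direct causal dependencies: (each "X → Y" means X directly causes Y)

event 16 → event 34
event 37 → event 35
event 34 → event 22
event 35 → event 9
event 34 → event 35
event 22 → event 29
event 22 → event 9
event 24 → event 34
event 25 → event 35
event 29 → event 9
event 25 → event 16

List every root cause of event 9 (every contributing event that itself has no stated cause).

event 24, event 25, event 37

Tracing upstream from event 9: event 9 ← event 22 ← event 34 ← event 24.
A separate upstream branch: event 9 ← event 35 ← event 37.
A separate upstream branch: event 9 ← event 35 ← event 25.
Each of those chain origins has no stated cause.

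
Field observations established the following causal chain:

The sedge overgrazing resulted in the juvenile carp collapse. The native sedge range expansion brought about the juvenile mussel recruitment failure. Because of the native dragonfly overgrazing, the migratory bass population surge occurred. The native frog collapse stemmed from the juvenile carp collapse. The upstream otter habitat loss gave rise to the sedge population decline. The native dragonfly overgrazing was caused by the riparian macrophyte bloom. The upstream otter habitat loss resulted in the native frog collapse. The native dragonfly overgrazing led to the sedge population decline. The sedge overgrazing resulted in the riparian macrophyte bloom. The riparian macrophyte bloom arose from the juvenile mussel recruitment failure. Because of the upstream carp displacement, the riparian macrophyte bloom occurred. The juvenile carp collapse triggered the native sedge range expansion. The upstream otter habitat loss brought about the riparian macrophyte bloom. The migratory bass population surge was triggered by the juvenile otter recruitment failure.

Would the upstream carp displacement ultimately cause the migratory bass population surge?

Yes

There is a causal chain: the upstream carp displacement → the riparian macrophyte bloom → the native dragonfly overgrazing → the migratory bass population surge.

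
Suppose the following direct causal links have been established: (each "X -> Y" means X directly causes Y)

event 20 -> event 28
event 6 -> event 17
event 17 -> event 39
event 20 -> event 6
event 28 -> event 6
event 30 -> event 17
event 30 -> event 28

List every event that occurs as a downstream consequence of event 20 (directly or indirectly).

Direct effects: event 28, event 6.
2 steps out: event 17.
3 steps out: event 39.
Not reachable from it: event 30.

event 17, event 28, event 39, event 6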